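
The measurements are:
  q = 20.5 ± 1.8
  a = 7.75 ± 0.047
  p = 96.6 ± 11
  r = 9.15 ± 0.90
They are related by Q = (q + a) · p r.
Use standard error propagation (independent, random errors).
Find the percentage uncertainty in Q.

16.3%

Let u = q + a = 28.2. δu = √(δq² + δa²) = √(3.24 + 0.00221) = 1.80, so δu/u = 0.0637.
Q is then a monomial in u, p, r:
δQ/Q = √((δu/u)² + (1·δp/p)² + (1·δr/r)²) = √(0.00406 + 0.0130 + 0.00967) = 0.163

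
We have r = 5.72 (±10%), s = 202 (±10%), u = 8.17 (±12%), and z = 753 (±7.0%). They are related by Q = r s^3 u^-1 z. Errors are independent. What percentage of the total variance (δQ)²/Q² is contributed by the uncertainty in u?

(δQ/Q)² = (1·δr/r)² + (3·δs/s)² + (-1·δu/u)² + (1·δz/z)²
  r term: (1×0.100)² = 0.0100
  s term: (3×0.100)² = 0.0900
  u term: (-1×0.120)² = 0.0144
  z term: (1×0.0700)² = 0.00490
Total = 0.119. Share from u = 0.0144/0.119 = 0.121.

12.1%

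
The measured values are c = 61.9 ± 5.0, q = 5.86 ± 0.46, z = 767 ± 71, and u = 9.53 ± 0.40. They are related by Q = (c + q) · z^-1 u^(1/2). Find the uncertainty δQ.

Let w = c + q = 67.8. δw = √(δc² + δq²) = √(25.0 + 0.212) = 5.02, so δw/w = 0.0741.
Q is then a monomial in w, z, u:
δQ/Q = √((δw/w)² + (-1·δz/z)² + (½·δu/u)²) = √(0.00549 + 0.00857 + 0.000440) = 0.120
Q = 0.273, so δQ = 0.120 × 0.273 = 0.0328.

0.0328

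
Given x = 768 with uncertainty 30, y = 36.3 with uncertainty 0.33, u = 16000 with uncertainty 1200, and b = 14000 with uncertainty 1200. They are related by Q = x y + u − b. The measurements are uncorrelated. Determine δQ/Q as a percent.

Let p = x·y = 27900. δp/p = √((1·δx/x)² + (1·δy/y)²) = √(0.00153 + 8.26e-05) = 0.0401, so δp = 1120.
Q = p + u − b: δQ = √(δp² + δu² + δb²) = √(1.25e+06 + 1.44e+06 + 1.44e+06) = 2030
Q = 29900, so δQ/Q = 2030/29900 = 0.0680.

6.80%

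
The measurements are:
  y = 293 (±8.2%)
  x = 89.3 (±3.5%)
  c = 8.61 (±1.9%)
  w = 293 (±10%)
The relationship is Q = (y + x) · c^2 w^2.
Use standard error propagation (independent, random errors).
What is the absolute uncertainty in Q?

5.19e+08

Let u = y + x = 382. δu = √(δy² + δx²) = √(577 + 9.77) = 24.2, so δu/u = 0.0634.
Q is then a monomial in u, c, w:
δQ/Q = √((δu/u)² + (2·δc/c)² + (2·δw/w)²) = √(0.00402 + 0.00144 + 0.0400) = 0.213
Q = 2.43e+09, so δQ = 0.213 × 2.43e+09 = 5.19e+08.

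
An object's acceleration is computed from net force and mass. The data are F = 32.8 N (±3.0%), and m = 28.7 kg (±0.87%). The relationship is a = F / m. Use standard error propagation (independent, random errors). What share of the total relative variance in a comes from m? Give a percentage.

(δa/a)² = (1·δF/F)² + (-1·δm/m)²
  F term: (1×0.0300)² = 0.000900
  m term: (-1×0.00870)² = 7.57e-05
Total = 0.000976. Share from m = 7.57e-05/0.000976 = 0.0776.

7.76%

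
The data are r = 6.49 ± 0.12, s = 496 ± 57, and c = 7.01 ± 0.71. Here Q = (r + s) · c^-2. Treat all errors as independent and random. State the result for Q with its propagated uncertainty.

10.2 ± 2.37

Let u = r + s = 502. δu = √(δr² + δs²) = √(0.0144 + 3250) = 57.0, so δu/u = 0.113.
Q is then a monomial in u, c:
δQ/Q = √((δu/u)² + (-2·δc/c)²) = √(0.0129 + 0.0410) = 0.232
Q = 10.2, so δQ = 0.232 × 10.2 = 2.37.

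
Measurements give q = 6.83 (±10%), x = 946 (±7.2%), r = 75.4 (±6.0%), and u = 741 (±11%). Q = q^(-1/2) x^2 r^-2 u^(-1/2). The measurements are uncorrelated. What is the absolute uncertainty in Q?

0.446

For a monomial Q ∝ q^(-1/2), x^2, r^-2, u^(-1/2), fractional errors add in quadrature:
  (−½·δq/q)² = (-0.5×0.100)² = 0.00250;  (2·δx/x)² = (2×0.0720)² = 0.0207;  (-2·δr/r)² = (-2×0.0600)² = 0.0144;  (−½·δu/u)² = (-0.5×0.110)² = 0.00302
δQ/Q = √(0.0407) = 0.202
Q = 2.21, so δQ = 0.202 × 2.21 = 0.446.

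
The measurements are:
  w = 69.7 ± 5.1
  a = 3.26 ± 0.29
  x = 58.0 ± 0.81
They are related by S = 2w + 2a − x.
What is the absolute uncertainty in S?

For a sum/difference, combine absolute errors in quadrature:
  (2·δw)² = 104;  (2·δa)² = 0.336;  (δx)² = 0.656
δS = √(105) = 10.2

10.2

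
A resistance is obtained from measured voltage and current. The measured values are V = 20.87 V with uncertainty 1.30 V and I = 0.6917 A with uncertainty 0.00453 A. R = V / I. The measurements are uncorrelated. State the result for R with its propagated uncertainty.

30.17 ± 1.89 Ω

R is a product of powers, so relative uncertainties combine in quadrature:
  (1·δV/V)² = (1×0.0623)² = 0.00388;  (-1·δI/I)² = (-1×0.00655)² = 4.29e-05
δR/R = √(0.00392) = 0.0626
R = 30.17 Ω, so δR = 0.0626 × 30.17 = 1.89 Ω.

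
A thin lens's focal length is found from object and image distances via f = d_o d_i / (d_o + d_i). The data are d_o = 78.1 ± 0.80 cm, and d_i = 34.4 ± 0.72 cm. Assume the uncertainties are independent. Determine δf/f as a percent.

1.49%

∂f/∂d_o = (d_i/(d_o+d_i))² = 0.0935;  ∂f/∂d_i = (d_o/(d_o+d_i))² = 0.482
δf = √((∂f/∂d_o · δd_o)² + (∂f/∂d_i · δd_i)²) = √(0.00560 + 0.120) = 0.355 cm
f = 23.9 cm, so δf/f = 0.355/23.9 = 0.0149.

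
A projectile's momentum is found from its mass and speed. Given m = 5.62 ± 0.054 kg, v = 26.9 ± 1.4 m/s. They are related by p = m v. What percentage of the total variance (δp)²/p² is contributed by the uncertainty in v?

96.7%

(δp/p)² = (1·δm/m)² + (1·δv/v)²
  m term: (1×0.00961)² = 9.23e-05
  v term: (1×0.0520)² = 0.00271
Total = 0.00280. Share from v = 0.00271/0.00280 = 0.967.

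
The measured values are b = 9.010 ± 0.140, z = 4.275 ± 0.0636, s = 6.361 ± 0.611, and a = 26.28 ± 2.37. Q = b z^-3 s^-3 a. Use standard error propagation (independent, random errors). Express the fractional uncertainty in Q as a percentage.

30.6%

Q is a product of powers, so relative uncertainties combine in quadrature:
  (1·δb/b)² = (1×0.0155)² = 0.000241;  (-3·δz/z)² = (-3×0.0149)² = 0.00199;  (-3·δs/s)² = (-3×0.0961)² = 0.0830;  (1·δa/a)² = (1×0.0902)² = 0.00813
δQ/Q = √(0.0934) = 0.306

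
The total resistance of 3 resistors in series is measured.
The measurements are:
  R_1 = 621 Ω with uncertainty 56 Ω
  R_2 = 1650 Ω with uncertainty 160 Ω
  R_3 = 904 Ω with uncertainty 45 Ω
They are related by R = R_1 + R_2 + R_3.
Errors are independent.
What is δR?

175 Ω

Each term contributes (cᵢ δxᵢ)² to (δR)²:
  (δR_1)² = 3140;  (δR_2)² = 25600;  (δR_3)² = 2020
δR = √(30800) = 175 Ω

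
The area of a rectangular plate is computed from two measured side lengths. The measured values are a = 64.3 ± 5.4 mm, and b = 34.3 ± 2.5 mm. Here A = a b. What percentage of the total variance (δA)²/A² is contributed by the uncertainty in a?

(δA/A)² = (1·δa/a)² + (1·δb/b)²
  a term: (1×0.0840)² = 0.00705
  b term: (1×0.0729)² = 0.00531
Total = 0.0124. Share from a = 0.00705/0.0124 = 0.570.

57.0%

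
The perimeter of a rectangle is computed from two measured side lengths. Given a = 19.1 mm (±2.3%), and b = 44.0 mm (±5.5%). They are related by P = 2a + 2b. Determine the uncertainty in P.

4.92 mm

Absolute uncertainties add in quadrature for a linear combination:
  (2·δa)² = 0.772;  (2·δb)² = 23.4
δP = √(24.2) = 4.92 mm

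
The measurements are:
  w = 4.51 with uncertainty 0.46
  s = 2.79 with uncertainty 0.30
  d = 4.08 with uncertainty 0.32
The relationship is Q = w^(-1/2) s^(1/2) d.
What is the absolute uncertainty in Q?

Products/powers → add relative errors in quadrature, weighted by exponent:
  (−½·δw/w)² = (-0.5×0.102)² = 0.00260;  (½·δs/s)² = (0.5×0.108)² = 0.00289;  (1·δd/d)² = (1×0.0784)² = 0.00615
δQ/Q = √(0.0116) = 0.108
Q = 3.21, so δQ = 0.108 × 3.21 = 0.346.

0.346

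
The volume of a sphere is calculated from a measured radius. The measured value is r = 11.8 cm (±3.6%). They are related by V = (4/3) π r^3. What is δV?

743 cm^3

V ∝ r^3, so δV/V = |3| · δr/r = 3 × 0.0360 = 0.108.
V = 6880 cm^3, so δV = 0.108 × 6880 = 743 cm^3.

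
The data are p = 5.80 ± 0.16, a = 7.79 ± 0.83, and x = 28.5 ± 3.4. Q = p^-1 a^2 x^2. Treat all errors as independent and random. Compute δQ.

2730

Since Q is a product/quotient, work with relative uncertainties:
  (-1·δp/p)² = (-1×0.0276)² = 0.000761;  (2·δa/a)² = (2×0.107)² = 0.0454;  (2·δx/x)² = (2×0.119)² = 0.0569
δQ/Q = √(0.103) = 0.321
Q = 8500, so δQ = 0.321 × 8500 = 2730.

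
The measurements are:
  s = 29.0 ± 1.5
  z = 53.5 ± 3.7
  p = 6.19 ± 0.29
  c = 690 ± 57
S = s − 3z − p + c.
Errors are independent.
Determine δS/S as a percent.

10.5%

Sums and differences: (δS)² = Σ (cᵢ δxᵢ)².
  (δs)² = 2.25;  (3·δz)² = 123;  (δp)² = 0.0841;  (δc)² = 3250
δS = √(3370) = 58.1
S = 552, so δS/S = 58.1/552 = 0.105.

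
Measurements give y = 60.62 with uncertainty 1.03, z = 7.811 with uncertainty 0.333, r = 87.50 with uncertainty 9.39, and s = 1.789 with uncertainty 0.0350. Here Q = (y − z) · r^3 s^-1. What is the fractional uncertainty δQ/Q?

0.323

Let u = y − z = 52.81. δu = √(δy² + δz²) = √(1.06 + 0.111) = 1.08, so δu/u = 0.0205.
Q is then a monomial in u, r, s:
δQ/Q = √((δu/u)² + (3·δr/r)² + (-1·δs/s)²) = √(0.000420 + 0.104 + 0.000383) = 0.323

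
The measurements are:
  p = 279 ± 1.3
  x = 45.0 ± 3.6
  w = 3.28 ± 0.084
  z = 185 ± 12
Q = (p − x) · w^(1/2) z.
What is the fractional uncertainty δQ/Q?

0.0681

Let u = p − x = 234. δu = √(δp² + δx²) = √(1.69 + 13.0) = 3.83, so δu/u = 0.0164.
Q is then a monomial in u, w, z:
δQ/Q = √((δu/u)² + (½·δw/w)² + (1·δz/z)²) = √(0.000268 + 0.000164 + 0.00421) = 0.0681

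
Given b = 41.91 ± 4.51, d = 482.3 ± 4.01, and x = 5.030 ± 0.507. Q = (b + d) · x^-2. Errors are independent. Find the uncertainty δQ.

Let u = b + d = 524.2. δu = √(δb² + δd²) = √(20.3 + 16.1) = 6.03, so δu/u = 0.0115.
Q is then a monomial in u, x:
δQ/Q = √((δu/u)² + (-2·δx/x)²) = √(0.000133 + 0.0406) = 0.202
Q = 20.72, so δQ = 0.202 × 20.72 = 4.18.

4.18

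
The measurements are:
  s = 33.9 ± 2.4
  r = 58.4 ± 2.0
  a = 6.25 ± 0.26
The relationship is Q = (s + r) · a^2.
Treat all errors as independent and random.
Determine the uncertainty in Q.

Let u = s + r = 92.3. δu = √(δs² + δr²) = √(5.76 + 4.00) = 3.12, so δu/u = 0.0338.
Q is then a monomial in u, a:
δQ/Q = √((δu/u)² + (2·δa/a)²) = √(0.00115 + 0.00692) = 0.0898
Q = 3610, so δQ = 0.0898 × 3610 = 324.

324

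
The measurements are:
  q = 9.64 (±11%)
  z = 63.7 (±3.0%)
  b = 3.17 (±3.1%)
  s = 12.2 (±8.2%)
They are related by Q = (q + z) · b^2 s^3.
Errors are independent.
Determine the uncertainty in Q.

Let u = q + z = 73.3. δu = √(δq² + δz²) = √(1.12 + 3.65) = 2.19, so δu/u = 0.0298.
Q is then a monomial in u, b, s:
δQ/Q = √((δu/u)² + (2·δb/b)² + (3·δs/s)²) = √(0.000888 + 0.00384 + 0.0605) = 0.255
Q = 1.34e+06, so δQ = 0.255 × 1.34e+06 = 3.42e+05.

3.42e+05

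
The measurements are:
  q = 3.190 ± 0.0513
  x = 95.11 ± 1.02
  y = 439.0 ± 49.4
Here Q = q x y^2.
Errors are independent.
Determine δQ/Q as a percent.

22.6%

Products/powers → add relative errors in quadrature, weighted by exponent:
  (1·δq/q)² = (1×0.0161)² = 0.000259;  (1·δx/x)² = (1×0.0107)² = 0.000115;  (2·δy/y)² = (2×0.113)² = 0.0507
δQ/Q = √(0.0510) = 0.226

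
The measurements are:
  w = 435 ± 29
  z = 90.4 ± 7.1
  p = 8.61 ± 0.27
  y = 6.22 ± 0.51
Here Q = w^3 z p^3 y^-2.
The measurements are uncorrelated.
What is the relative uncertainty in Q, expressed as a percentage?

Since Q is a product/quotient, work with relative uncertainties:
  (3·δw/w)² = (3×0.0667)² = 0.0400;  (1·δz/z)² = (1×0.0785)² = 0.00617;  (3·δp/p)² = (3×0.0314)² = 0.00885;  (-2·δy/y)² = (-2×0.0820)² = 0.0269
δQ/Q = √(0.0819) = 0.286

28.6%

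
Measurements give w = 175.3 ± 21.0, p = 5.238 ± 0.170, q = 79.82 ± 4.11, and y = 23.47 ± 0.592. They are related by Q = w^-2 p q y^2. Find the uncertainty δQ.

1.89

Products/powers → add relative errors in quadrature, weighted by exponent:
  (-2·δw/w)² = (-2×0.120)² = 0.0574;  (1·δp/p)² = (1×0.0325)² = 0.00105;  (1·δq/q)² = (1×0.0515)² = 0.00265;  (2·δy/y)² = (2×0.0252)² = 0.00254
δQ/Q = √(0.0637) = 0.252
Q = 7.494, so δQ = 0.252 × 7.494 = 1.89.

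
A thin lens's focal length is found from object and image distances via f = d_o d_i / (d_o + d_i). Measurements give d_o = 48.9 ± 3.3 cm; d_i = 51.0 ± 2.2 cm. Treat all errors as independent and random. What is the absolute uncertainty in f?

∂f/∂d_o = (d_i/(d_o+d_i))² = 0.261;  ∂f/∂d_i = (d_o/(d_o+d_i))² = 0.240
δf = √((∂f/∂d_o · δd_o)² + (∂f/∂d_i · δd_i)²) = √(0.740 + 0.278) = 1.01 cm

1.01 cm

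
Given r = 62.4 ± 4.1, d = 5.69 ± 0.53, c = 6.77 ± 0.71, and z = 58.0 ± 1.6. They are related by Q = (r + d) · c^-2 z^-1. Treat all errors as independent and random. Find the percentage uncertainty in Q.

22.0%

Let u = r + d = 68.1. δu = √(δr² + δd²) = √(16.8 + 0.281) = 4.13, so δu/u = 0.0607.
Q is then a monomial in u, c, z:
δQ/Q = √((δu/u)² + (-2·δc/c)² + (-1·δz/z)²) = √(0.00369 + 0.0440 + 0.000761) = 0.220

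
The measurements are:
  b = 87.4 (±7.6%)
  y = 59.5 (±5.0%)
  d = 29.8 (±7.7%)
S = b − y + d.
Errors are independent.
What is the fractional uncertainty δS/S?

0.132

Absolute uncertainties add in quadrature for a linear combination:
  (δb)² = 44.1;  (δy)² = 8.85;  (δd)² = 5.27
δS = √(58.2) = 7.63
S = 57.7, so δS/S = 7.63/57.7 = 0.132.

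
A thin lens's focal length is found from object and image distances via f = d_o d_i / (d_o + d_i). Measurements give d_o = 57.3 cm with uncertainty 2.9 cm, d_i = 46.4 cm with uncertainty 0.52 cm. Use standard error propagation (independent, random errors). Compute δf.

∂f/∂d_o = (d_i/(d_o+d_i))² = 0.200;  ∂f/∂d_i = (d_o/(d_o+d_i))² = 0.305
δf = √((∂f/∂d_o · δd_o)² + (∂f/∂d_i · δd_i)²) = √(0.337 + 0.0252) = 0.602 cm

0.602 cm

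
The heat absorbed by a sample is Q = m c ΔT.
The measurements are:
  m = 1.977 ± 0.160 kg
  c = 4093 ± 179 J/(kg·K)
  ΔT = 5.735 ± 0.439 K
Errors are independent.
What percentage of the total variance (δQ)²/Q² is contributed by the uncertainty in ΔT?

40.9%

(δQ/Q)² = (1·δm/m)² + (1·δc/c)² + (1·δΔT/ΔT)²
  m term: (1×0.0809)² = 0.00655
  c term: (1×0.0437)² = 0.00191
  ΔT term: (1×0.0765)² = 0.00586
Total = 0.0143. Share from ΔT = 0.00586/0.0143 = 0.409.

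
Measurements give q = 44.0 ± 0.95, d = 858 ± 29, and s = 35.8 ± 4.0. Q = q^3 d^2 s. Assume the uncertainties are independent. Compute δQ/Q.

0.146

Relative error in a monomial: (δQ/Q)² = Σ (nᵢ · δxᵢ/xᵢ)².
  (3·δq/q)² = (3×0.0216)² = 0.00420;  (2·δd/d)² = (2×0.0338)² = 0.00457;  (1·δs/s)² = (1×0.112)² = 0.0125
δQ/Q = √(0.0212) = 0.146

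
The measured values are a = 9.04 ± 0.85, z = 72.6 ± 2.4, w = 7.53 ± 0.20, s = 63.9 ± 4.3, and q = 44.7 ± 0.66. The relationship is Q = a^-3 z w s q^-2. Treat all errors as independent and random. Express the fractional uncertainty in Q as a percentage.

Q is a product of powers, so relative uncertainties combine in quadrature:
  (-3·δa/a)² = (-3×0.0940)² = 0.0796;  (1·δz/z)² = (1×0.0331)² = 0.00109;  (1·δw/w)² = (1×0.0266)² = 0.000705;  (1·δs/s)² = (1×0.0673)² = 0.00453;  (-2·δq/q)² = (-2×0.0148)² = 0.000872
δQ/Q = √(0.0868) = 0.295

29.5%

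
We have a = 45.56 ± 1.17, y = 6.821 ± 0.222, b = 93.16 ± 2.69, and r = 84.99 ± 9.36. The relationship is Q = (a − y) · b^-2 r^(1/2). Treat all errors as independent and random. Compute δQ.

0.00352

Let u = a − y = 38.74. δu = √(δa² + δy²) = √(1.37 + 0.0493) = 1.19, so δu/u = 0.0307.
Q is then a monomial in u, b, r:
δQ/Q = √((δu/u)² + (-2·δb/b)² + (½·δr/r)²) = √(0.000945 + 0.00334 + 0.00303) = 0.0855
Q = 0.04115, so δQ = 0.0855 × 0.04115 = 0.00352.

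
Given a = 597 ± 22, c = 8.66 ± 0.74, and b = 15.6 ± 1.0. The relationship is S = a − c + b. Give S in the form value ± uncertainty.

604 ± 22.0

Sums and differences: (δS)² = Σ (cᵢ δxᵢ)².
  (δa)² = 484;  (δc)² = 0.548;  (δb)² = 1.00
δS = √(486) = 22.0
S = 604.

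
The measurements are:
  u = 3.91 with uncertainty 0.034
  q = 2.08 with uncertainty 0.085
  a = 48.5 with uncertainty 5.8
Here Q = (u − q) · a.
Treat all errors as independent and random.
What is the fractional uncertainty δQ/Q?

Let w = u − q = 1.83. δw = √(δu² + δq²) = √(0.00116 + 0.00723) = 0.0915, so δw/w = 0.0500.
Q is then a monomial in w, a:
δQ/Q = √((δw/w)² + (1·δa/a)²) = √(0.00250 + 0.0143) = 0.130

0.130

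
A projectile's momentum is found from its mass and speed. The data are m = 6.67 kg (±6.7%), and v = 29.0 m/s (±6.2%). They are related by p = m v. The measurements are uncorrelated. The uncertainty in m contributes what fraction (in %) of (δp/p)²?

(δp/p)² = (1·δm/m)² + (1·δv/v)²
  m term: (1×0.0670)² = 0.00449
  v term: (1×0.0620)² = 0.00384
Total = 0.00833. Share from m = 0.00449/0.00833 = 0.539.

53.9%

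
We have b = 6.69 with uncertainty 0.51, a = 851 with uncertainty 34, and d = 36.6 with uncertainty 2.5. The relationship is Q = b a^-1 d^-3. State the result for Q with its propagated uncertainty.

Each factor contributes (exponent × relative error)² to (δQ/Q)²:
  (1·δb/b)² = (1×0.0762)² = 0.00581;  (-1·δa/a)² = (-1×0.0400)² = 0.00160;  (-3·δd/d)² = (-3×0.0683)² = 0.0420
δQ/Q = √(0.0494) = 0.222
Q = 1.6e-07, so δQ = 0.222 × 1.6e-07 = 3.56e-08.

(1.60 ± 0.356) × 10^-7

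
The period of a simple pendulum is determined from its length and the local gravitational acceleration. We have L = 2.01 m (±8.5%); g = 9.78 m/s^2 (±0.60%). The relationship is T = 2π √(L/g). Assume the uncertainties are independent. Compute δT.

0.121 s

Relative error in a monomial: (δT/T)² = Σ (nᵢ · δxᵢ/xᵢ)².
  (½·δL/L)² = (0.5×0.0850)² = 0.00181;  (−½·δg/g)² = (-0.5×0.00600)² = 9e-06
δT/T = √(0.00182) = 0.0426
T = 2.85 s, so δT = 0.0426 × 2.85 = 0.121 s.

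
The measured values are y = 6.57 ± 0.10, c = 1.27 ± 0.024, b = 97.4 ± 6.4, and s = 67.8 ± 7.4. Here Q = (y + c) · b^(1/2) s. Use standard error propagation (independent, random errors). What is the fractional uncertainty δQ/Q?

0.115

Let u = y + c = 7.84. δu = √(δy² + δc²) = √(0.0100 + 0.000576) = 0.103, so δu/u = 0.0131.
Q is then a monomial in u, b, s:
δQ/Q = √((δu/u)² + (½·δb/b)² + (1·δs/s)²) = √(0.000172 + 0.00108 + 0.0119) = 0.115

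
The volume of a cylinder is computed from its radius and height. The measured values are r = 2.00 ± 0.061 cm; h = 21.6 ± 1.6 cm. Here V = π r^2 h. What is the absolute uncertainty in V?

Products/powers → add relative errors in quadrature, weighted by exponent:
  (2·δr/r)² = (2×0.0305)² = 0.00372;  (1·δh/h)² = (1×0.0741)² = 0.00549
δV/V = √(0.00921) = 0.0960
V = 271 cm^3, so δV = 0.0960 × 271 = 26.0 cm^3.

26.0 cm^3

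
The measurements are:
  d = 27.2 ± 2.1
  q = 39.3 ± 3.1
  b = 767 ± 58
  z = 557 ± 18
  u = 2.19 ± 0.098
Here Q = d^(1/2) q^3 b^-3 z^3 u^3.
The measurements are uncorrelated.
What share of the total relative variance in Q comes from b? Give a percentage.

37.7%

(δQ/Q)² = (½·δd/d)² + (3·δq/q)² + (-3·δb/b)² + (3·δz/z)² + (3·δu/u)²
  d term: (0.5×0.0772)² = 0.00149
  q term: (3×0.0789)² = 0.0560
  b term: (-3×0.0756)² = 0.0515
  z term: (3×0.0323)² = 0.00940
  u term: (3×0.0447)² = 0.0180
Total = 0.136. Share from b = 0.0515/0.136 = 0.377.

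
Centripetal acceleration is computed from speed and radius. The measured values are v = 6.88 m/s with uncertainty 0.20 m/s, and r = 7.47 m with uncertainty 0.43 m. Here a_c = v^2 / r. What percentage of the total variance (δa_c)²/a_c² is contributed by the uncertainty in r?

(δa_c/a_c)² = (2·δv/v)² + (-1·δr/r)²
  v term: (2×0.0291)² = 0.00338
  r term: (-1×0.0576)² = 0.00331
Total = 0.00669. Share from r = 0.00331/0.00669 = 0.495.

49.5%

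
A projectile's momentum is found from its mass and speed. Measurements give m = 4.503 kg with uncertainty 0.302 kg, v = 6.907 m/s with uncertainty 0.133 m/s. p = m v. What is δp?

p is a product of powers, so relative uncertainties combine in quadrature:
  (1·δm/m)² = (1×0.0671)² = 0.00450;  (1·δv/v)² = (1×0.0193)² = 0.000371
δp/p = √(0.00487) = 0.0698
p = 31.10 kg·m/s, so δp = 0.0698 × 31.10 = 2.17 kg·m/s.

2.17 kg·m/s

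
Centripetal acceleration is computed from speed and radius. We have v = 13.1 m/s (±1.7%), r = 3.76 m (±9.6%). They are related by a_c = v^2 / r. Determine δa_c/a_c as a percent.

For a monomial a_c ∝ v^2, r^-1, fractional errors add in quadrature:
  (2·δv/v)² = (2×0.0170)² = 0.00116;  (-1·δr/r)² = (-1×0.0960)² = 0.00922
δa_c/a_c = √(0.0104) = 0.102

10.2%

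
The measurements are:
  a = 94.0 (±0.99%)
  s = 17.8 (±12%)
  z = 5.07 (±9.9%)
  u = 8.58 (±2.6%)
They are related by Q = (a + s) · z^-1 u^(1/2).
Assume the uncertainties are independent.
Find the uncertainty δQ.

6.59

Let w = a + s = 112. δw = √(δa² + δs²) = √(0.866 + 4.56) = 2.33, so δw/w = 0.0208.
Q is then a monomial in w, z, u:
δQ/Q = √((δw/w)² + (-1·δz/z)² + (½·δu/u)²) = √(0.000434 + 0.00980 + 0.000169) = 0.102
Q = 64.6, so δQ = 0.102 × 64.6 = 6.59.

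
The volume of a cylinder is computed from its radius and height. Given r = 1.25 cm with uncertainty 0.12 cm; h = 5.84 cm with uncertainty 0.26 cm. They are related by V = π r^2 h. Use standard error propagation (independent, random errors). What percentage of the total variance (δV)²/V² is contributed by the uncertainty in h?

5.10%

(δV/V)² = (2·δr/r)² + (1·δh/h)²
  r term: (2×0.0960)² = 0.0369
  h term: (1×0.0445)² = 0.00198
Total = 0.0388. Share from h = 0.00198/0.0388 = 0.0510.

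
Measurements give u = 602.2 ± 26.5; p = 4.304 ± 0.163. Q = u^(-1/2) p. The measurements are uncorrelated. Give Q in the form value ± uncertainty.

Since Q is a product/quotient, work with relative uncertainties:
  (−½·δu/u)² = (-0.5×0.0440)² = 0.000484;  (1·δp/p)² = (1×0.0379)² = 0.00143
δQ/Q = √(0.00192) = 0.0438
Q = 0.1754, so δQ = 0.0438 × 0.1754 = 0.00768.

0.1754 ± 0.00768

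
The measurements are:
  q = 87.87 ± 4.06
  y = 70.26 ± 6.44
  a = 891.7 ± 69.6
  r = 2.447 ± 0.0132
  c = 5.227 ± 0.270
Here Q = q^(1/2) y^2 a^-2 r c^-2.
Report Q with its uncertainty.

0.005212 ± 0.00137

Each factor contributes (exponent × relative error)² to (δQ/Q)²:
  (½·δq/q)² = (0.5×0.0462)² = 0.000534;  (2·δy/y)² = (2×0.0917)² = 0.0336;  (-2·δa/a)² = (-2×0.0781)² = 0.0244;  (1·δr/r)² = (1×0.00539)² = 2.91e-05;  (-2·δc/c)² = (-2×0.0517)² = 0.0107
δQ/Q = √(0.0692) = 0.263
Q = 0.005212, so δQ = 0.263 × 0.005212 = 0.00137.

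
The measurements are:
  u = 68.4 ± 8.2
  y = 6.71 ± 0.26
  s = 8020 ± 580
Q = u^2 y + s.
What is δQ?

7650

Let p = u^2·y = 31400. δp/p = √((2·δu/u)² + (1·δy/y)²) = √(0.0575 + 0.00150) = 0.243, so δp = 7620.
Q = p + s: δQ = √(δp² + δs²) = √(5.81e+07 + 3.36e+05) = 7650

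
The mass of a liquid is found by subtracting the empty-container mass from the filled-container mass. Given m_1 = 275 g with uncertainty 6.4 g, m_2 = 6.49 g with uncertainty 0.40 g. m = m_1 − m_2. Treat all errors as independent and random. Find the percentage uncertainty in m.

For a sum/difference, combine absolute errors in quadrature:
  (δm_1)² = 41.0;  (δm_2)² = 0.160
δm = √(41.1) = 6.41 g
m = 269 g, so δm/m = 6.41/269 = 0.0239.

2.39%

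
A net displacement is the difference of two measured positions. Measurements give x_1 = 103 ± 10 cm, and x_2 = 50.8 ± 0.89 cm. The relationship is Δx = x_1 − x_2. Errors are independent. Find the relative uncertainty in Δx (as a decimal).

Absolute uncertainties add in quadrature for a linear combination:
  (δx_1)² = 100;  (δx_2)² = 0.792
δΔx = √(101) = 10.0 cm
Δx = 52.2 cm, so δΔx/Δx = 10.0/52.2 = 0.192.

0.192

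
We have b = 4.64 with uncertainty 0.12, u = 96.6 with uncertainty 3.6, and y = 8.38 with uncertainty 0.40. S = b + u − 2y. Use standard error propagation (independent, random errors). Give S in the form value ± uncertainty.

84.5 ± 3.69

Absolute uncertainties add in quadrature for a linear combination:
  (δb)² = 0.0144;  (δu)² = 13.0;  (2·δy)² = 0.640
δS = √(13.6) = 3.69
S = 84.5.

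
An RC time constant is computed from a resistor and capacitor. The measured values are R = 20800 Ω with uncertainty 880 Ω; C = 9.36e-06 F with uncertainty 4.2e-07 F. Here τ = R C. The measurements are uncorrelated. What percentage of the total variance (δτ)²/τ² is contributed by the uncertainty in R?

47.1%

(δτ/τ)² = (1·δR/R)² + (1·δC/C)²
  R term: (1×0.0423)² = 0.00179
  C term: (1×0.0449)² = 0.00201
Total = 0.00380. Share from R = 0.00179/0.00380 = 0.471.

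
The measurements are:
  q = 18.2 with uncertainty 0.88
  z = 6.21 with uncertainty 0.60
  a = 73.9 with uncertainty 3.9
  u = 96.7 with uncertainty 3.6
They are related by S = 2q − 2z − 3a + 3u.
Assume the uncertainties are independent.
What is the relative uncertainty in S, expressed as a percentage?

17.4%

S is a linear combination, so absolute uncertainties add in quadrature:
  (2·δq)² = 3.10;  (2·δz)² = 1.44;  (3·δa)² = 137;  (3·δu)² = 117
δS = √(258) = 16.1
S = 92.4, so δS/S = 16.1/92.4 = 0.174.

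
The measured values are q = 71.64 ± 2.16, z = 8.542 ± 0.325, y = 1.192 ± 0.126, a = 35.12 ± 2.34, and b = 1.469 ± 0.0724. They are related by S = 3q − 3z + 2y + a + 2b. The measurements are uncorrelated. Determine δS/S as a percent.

3.03%

Sums and differences: (δS)² = Σ (cᵢ δxᵢ)².
  (3·δq)² = 42.0;  (3·δz)² = 0.951;  (2·δy)² = 0.0635;  (δa)² = 5.48;  (2·δb)² = 0.0210
δS = √(48.5) = 6.96
S = 229.7, so δS/S = 6.96/229.7 = 0.0303.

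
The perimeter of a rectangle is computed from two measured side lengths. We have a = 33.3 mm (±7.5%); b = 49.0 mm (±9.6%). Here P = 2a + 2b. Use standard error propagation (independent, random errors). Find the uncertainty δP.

P is a linear combination, so absolute uncertainties add in quadrature:
  (2·δa)² = 25.0;  (2·δb)² = 88.5
δP = √(113) = 10.7 mm

10.7 mm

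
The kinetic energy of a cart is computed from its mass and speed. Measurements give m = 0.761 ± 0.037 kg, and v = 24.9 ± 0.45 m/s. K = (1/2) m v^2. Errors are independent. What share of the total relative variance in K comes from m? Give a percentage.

(δK/K)² = (1·δm/m)² + (2·δv/v)²
  m term: (1×0.0486)² = 0.00236
  v term: (2×0.0181)² = 0.00131
Total = 0.00367. Share from m = 0.00236/0.00367 = 0.644.

64.4%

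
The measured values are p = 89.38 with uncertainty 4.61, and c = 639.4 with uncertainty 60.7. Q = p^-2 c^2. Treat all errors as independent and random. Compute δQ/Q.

0.216

Q is a product of powers, so relative uncertainties combine in quadrature:
  (-2·δp/p)² = (-2×0.0516)² = 0.0106;  (2·δc/c)² = (2×0.0949)² = 0.0360
δQ/Q = √(0.0467) = 0.216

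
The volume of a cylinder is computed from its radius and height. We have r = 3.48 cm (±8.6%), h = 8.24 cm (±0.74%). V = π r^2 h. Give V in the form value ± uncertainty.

Since V is a product/quotient, work with relative uncertainties:
  (2·δr/r)² = (2×0.0860)² = 0.0296;  (1·δh/h)² = (1×0.00740)² = 5.48e-05
δV/V = √(0.0296) = 0.172
V = 313 cm^3, so δV = 0.172 × 313 = 54.0 cm^3.

313 ± 54.0 cm^3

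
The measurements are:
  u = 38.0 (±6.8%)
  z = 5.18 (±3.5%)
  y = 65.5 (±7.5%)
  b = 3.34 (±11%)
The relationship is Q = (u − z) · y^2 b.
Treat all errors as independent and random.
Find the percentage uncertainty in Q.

Let w = u − z = 32.8. δw = √(δu² + δz²) = √(6.68 + 0.0329) = 2.59, so δw/w = 0.0789.
Q is then a monomial in w, y, b:
δQ/Q = √((δw/w)² + (2·δy/y)² + (1·δb/b)²) = √(0.00623 + 0.0225 + 0.0121) = 0.202

20.2%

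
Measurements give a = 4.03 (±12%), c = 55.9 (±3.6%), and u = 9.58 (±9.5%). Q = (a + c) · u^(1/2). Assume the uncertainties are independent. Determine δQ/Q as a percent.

Let w = a + c = 59.9. δw = √(δa² + δc²) = √(0.234 + 4.05) = 2.07, so δw/w = 0.0345.
Q is then a monomial in w, u:
δQ/Q = √((δw/w)² + (½·δu/u)²) = √(0.00119 + 0.00226) = 0.0587

5.87%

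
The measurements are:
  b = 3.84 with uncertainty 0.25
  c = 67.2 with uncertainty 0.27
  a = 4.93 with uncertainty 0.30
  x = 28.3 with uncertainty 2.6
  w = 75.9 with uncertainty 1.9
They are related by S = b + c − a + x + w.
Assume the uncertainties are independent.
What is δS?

Absolute uncertainties add in quadrature for a linear combination:
  (δb)² = 0.0625;  (δc)² = 0.0729;  (δa)² = 0.0900;  (δx)² = 6.76;  (δw)² = 3.61
δS = √(10.6) = 3.26

3.26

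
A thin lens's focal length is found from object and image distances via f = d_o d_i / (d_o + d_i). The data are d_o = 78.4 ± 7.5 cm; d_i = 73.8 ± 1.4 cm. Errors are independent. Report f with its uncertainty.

∂f/∂d_o = (d_i/(d_o+d_i))² = 0.235;  ∂f/∂d_i = (d_o/(d_o+d_i))² = 0.265
δf = √((∂f/∂d_o · δd_o)² + (∂f/∂d_i · δd_i)²) = √(3.11 + 0.138) = 1.80 cm
f = 38.0 cm.

38.0 ± 1.80 cm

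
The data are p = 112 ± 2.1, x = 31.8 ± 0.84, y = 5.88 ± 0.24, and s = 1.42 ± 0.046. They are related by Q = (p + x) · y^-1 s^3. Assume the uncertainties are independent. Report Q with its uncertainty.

70.0 ± 7.46

Let u = p + x = 144. δu = √(δp² + δx²) = √(4.41 + 0.706) = 2.26, so δu/u = 0.0157.
Q is then a monomial in u, y, s:
δQ/Q = √((δu/u)² + (-1·δy/y)² + (3·δs/s)²) = √(0.000247 + 0.00167 + 0.00944) = 0.107
Q = 70.0, so δQ = 0.107 × 70.0 = 7.46.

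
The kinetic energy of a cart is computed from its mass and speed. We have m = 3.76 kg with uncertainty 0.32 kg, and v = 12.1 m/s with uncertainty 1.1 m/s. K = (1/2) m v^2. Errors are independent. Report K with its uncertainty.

275 ± 55.3 J

Products/powers → add relative errors in quadrature, weighted by exponent:
  (1·δm/m)² = (1×0.0851)² = 0.00724;  (2·δv/v)² = (2×0.0909)² = 0.0331
δK/K = √(0.0403) = 0.201
K = 275 J, so δK = 0.201 × 275 = 55.3 J.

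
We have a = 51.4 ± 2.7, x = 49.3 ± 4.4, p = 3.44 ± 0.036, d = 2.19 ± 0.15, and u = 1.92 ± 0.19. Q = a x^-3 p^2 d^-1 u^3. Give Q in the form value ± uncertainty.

0.0164 ± 0.00672

For a monomial Q ∝ a, x^-3, p^2, d^-1, u^3, fractional errors add in quadrature:
  (1·δa/a)² = (1×0.0525)² = 0.00276;  (-3·δx/x)² = (-3×0.0892)² = 0.0717;  (2·δp/p)² = (2×0.0105)² = 0.000438;  (-1·δd/d)² = (-1×0.0685)² = 0.00469;  (3·δu/u)² = (3×0.0990)² = 0.0881
δQ/Q = √(0.168) = 0.410
Q = 0.0164, so δQ = 0.410 × 0.0164 = 0.00672.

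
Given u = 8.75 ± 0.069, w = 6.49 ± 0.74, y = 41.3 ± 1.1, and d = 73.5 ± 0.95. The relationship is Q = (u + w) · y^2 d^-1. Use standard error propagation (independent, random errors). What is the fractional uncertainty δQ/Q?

Let h = u + w = 15.2. δh = √(δu² + δw²) = √(0.00476 + 0.548) = 0.743, so δh/h = 0.0488.
Q is then a monomial in h, y, d:
δQ/Q = √((δh/h)² + (2·δy/y)² + (-1·δd/d)²) = √(0.00238 + 0.00284 + 0.000167) = 0.0734

0.0734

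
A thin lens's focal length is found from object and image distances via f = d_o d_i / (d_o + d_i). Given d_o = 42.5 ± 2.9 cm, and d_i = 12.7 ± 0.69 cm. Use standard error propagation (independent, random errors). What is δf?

0.437 cm

∂f/∂d_o = (d_i/(d_o+d_i))² = 0.0529;  ∂f/∂d_i = (d_o/(d_o+d_i))² = 0.593
δf = √((∂f/∂d_o · δd_o)² + (∂f/∂d_i · δd_i)²) = √(0.0236 + 0.167) = 0.437 cm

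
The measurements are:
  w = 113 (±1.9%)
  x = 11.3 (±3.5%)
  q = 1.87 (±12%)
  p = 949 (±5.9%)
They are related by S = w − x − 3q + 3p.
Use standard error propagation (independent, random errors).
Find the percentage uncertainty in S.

5.71%

Each term contributes (cᵢ δxᵢ)² to (δS)²:
  (δw)² = 4.61;  (δx)² = 0.156;  (3·δq)² = 0.453;  (3·δp)² = 28200
δS = √(28200) = 168
S = 2940, so δS/S = 168/2940 = 0.0571.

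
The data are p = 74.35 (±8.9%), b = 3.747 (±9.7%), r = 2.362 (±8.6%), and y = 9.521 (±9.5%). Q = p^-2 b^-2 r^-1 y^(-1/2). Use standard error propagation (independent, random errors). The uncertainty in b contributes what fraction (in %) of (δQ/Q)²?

47.7%

(δQ/Q)² = (-2·δp/p)² + (-2·δb/b)² + (-1·δr/r)² + (−½·δy/y)²
  p term: (-2×0.0890)² = 0.0317
  b term: (-2×0.0970)² = 0.0376
  r term: (-1×0.0860)² = 0.00740
  y term: (-0.5×0.0950)² = 0.00226
Total = 0.0790. Share from b = 0.0376/0.0790 = 0.477.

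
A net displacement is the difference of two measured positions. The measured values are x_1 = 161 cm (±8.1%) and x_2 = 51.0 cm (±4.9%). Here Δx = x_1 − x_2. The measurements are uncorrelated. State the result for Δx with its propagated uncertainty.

110 ± 13.3 cm

For a sum/difference, combine absolute errors in quadrature:
  (δx_1)² = 170;  (δx_2)² = 6.25
δΔx = √(176) = 13.3 cm
Δx = 110 cm.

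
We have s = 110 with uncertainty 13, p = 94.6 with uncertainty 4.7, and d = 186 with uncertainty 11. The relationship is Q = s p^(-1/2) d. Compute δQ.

Relative error in a monomial: (δQ/Q)² = Σ (nᵢ · δxᵢ/xᵢ)².
  (1·δs/s)² = (1×0.118)² = 0.0140;  (−½·δp/p)² = (-0.5×0.0497)² = 0.000617;  (1·δd/d)² = (1×0.0591)² = 0.00350
δQ/Q = √(0.0181) = 0.134
Q = 2100, so δQ = 0.134 × 2100 = 283.

283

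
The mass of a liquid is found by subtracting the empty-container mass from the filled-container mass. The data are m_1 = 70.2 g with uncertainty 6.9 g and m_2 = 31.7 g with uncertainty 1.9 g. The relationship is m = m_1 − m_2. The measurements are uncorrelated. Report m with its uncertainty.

38.5 ± 7.16 g

Each term contributes (cᵢ δxᵢ)² to (δm)²:
  (δm_1)² = 47.6;  (δm_2)² = 3.61
δm = √(51.2) = 7.16 g
m = 38.5 g.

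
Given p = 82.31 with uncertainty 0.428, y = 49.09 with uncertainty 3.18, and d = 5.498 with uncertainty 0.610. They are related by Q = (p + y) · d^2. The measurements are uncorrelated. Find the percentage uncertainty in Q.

22.3%

Let u = p + y = 131.4. δu = √(δp² + δy²) = √(0.183 + 10.1) = 3.21, so δu/u = 0.0244.
Q is then a monomial in u, d:
δQ/Q = √((δu/u)² + (2·δd/d)²) = √(0.000596 + 0.0492) = 0.223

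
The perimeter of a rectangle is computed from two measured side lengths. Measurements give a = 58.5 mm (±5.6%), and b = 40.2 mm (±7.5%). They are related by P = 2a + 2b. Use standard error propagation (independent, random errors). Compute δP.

For a sum/difference, combine absolute errors in quadrature:
  (2·δa)² = 42.9;  (2·δb)² = 36.4
δP = √(79.3) = 8.90 mm

8.90 mm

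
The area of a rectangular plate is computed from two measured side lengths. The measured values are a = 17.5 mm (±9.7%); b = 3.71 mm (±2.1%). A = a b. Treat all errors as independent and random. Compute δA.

6.44 mm^2

Since A is a product/quotient, work with relative uncertainties:
  (1·δa/a)² = (1×0.0970)² = 0.00941;  (1·δb/b)² = (1×0.0210)² = 0.000441
δA/A = √(0.00985) = 0.0992
A = 64.9 mm^2, so δA = 0.0992 × 64.9 = 6.44 mm^2.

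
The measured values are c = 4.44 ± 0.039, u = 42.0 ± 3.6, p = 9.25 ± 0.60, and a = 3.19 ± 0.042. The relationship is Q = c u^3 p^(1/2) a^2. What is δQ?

Q is a product of powers, so relative uncertainties combine in quadrature:
  (1·δc/c)² = (1×0.00878)² = 7.72e-05;  (3·δu/u)² = (3×0.0857)² = 0.0661;  (½·δp/p)² = (0.5×0.0649)² = 0.00105;  (2·δa/a)² = (2×0.0132)² = 0.000693
δQ/Q = √(0.0679) = 0.261
Q = 1.02e+07, so δQ = 0.261 × 1.02e+07 = 2.65e+06.

2.65e+06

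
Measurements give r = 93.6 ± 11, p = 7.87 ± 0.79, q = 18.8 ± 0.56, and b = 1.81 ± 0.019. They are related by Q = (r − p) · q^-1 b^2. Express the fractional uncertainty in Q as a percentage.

13.4%

Let u = r − p = 85.7. δu = √(δr² + δp²) = √(121 + 0.624) = 11.0, so δu/u = 0.129.
Q is then a monomial in u, q, b:
δQ/Q = √((δu/u)² + (-1·δq/q)² + (2·δb/b)²) = √(0.0165 + 0.000887 + 0.000441) = 0.134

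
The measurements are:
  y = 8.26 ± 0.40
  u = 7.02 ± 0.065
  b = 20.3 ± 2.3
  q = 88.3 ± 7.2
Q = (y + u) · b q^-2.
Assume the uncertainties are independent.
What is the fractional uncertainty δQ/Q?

Let w = y + u = 15.3. δw = √(δy² + δu²) = √(0.160 + 0.00423) = 0.405, so δw/w = 0.0265.
Q is then a monomial in w, b, q:
δQ/Q = √((δw/w)² + (1·δb/b)² + (-2·δq/q)²) = √(0.000703 + 0.0128 + 0.0266) = 0.200

0.200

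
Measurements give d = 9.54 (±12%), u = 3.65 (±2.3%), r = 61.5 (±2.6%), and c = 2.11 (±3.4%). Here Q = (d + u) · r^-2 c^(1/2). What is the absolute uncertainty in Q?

Let w = d + u = 13.2. δw = √(δd² + δu²) = √(1.31 + 0.00705) = 1.15, so δw/w = 0.0870.
Q is then a monomial in w, r, c:
δQ/Q = √((δw/w)² + (-2·δr/r)² + (½·δc/c)²) = √(0.00757 + 0.00270 + 0.000289) = 0.103
Q = 0.00507, so δQ = 0.103 × 0.00507 = 0.000521.

0.000521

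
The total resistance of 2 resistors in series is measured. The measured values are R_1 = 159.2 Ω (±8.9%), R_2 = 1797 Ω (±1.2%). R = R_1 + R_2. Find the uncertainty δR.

25.8 Ω

Absolute uncertainties add in quadrature for a linear combination:
  (δR_1)² = 201;  (δR_2)² = 465
δR = √(666) = 25.8 Ω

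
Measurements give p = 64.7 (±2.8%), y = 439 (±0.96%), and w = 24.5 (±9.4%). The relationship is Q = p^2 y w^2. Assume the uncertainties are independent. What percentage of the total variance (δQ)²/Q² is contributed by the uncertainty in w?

91.6%

(δQ/Q)² = (2·δp/p)² + (1·δy/y)² + (2·δw/w)²
  p term: (2×0.0280)² = 0.00314
  y term: (1×0.00960)² = 9.22e-05
  w term: (2×0.0940)² = 0.0353
Total = 0.0386. Share from w = 0.0353/0.0386 = 0.916.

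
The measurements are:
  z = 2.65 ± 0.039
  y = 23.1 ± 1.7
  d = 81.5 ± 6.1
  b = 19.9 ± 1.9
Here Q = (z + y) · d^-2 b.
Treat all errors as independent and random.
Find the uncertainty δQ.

Let u = z + y = 25.8. δu = √(δz² + δy²) = √(0.00152 + 2.89) = 1.70, so δu/u = 0.0660.
Q is then a monomial in u, d, b:
δQ/Q = √((δu/u)² + (-2·δd/d)² + (1·δb/b)²) = √(0.00436 + 0.0224 + 0.00912) = 0.189
Q = 0.0771, so δQ = 0.189 × 0.0771 = 0.0146.

0.0146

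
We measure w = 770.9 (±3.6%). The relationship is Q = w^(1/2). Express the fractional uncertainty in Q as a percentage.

1.80%

Since Q is a product/quotient, work with relative uncertainties:
  (½·δw/w)² = (0.5×0.0360)² = 0.000324
δQ/Q = √(0.000324) = 0.0180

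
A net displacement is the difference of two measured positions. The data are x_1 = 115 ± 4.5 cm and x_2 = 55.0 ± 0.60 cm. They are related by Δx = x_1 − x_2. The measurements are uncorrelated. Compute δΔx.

4.54 cm

For a sum/difference, combine absolute errors in quadrature:
  (δx_1)² = 20.2;  (δx_2)² = 0.360
δΔx = √(20.6) = 4.54 cm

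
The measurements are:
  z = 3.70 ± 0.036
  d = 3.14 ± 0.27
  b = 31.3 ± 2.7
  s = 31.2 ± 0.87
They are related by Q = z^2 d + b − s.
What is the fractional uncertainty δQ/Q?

0.110

Let p = z^2·d = 43.0. δp/p = √((2·δz/z)² + (1·δd/d)²) = √(0.000379 + 0.00739) = 0.0882, so δp = 3.79.
Q = p + b − s: δQ = √(δp² + δb² + δs²) = √(14.4 + 7.29 + 0.757) = 4.73
Q = 43.1, so δQ/Q = 4.73/43.1 = 0.110.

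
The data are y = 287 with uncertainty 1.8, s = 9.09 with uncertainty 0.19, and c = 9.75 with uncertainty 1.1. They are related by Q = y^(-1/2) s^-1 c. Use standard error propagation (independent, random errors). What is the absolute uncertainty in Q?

Q is a product of powers, so relative uncertainties combine in quadrature:
  (−½·δy/y)² = (-0.5×0.00627)² = 9.83e-06;  (-1·δs/s)² = (-1×0.0209)² = 0.000437;  (1·δc/c)² = (1×0.113)² = 0.0127
δQ/Q = √(0.0132) = 0.115
Q = 0.0633, so δQ = 0.115 × 0.0633 = 0.00727.

0.00727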